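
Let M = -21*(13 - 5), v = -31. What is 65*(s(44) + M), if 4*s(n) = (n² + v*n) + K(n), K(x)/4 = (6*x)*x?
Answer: 753415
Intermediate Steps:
K(x) = 24*x² (K(x) = 4*((6*x)*x) = 4*(6*x²) = 24*x²)
M = -168 (M = -21*8 = -168)
s(n) = -31*n/4 + 25*n²/4 (s(n) = ((n² - 31*n) + 24*n²)/4 = (-31*n + 25*n²)/4 = -31*n/4 + 25*n²/4)
65*(s(44) + M) = 65*((¼)*44*(-31 + 25*44) - 168) = 65*((¼)*44*(-31 + 1100) - 168) = 65*((¼)*44*1069 - 168) = 65*(11759 - 168) = 65*11591 = 753415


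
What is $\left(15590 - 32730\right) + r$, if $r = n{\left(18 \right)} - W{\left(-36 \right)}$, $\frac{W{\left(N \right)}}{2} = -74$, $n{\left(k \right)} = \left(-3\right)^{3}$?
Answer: $-17019$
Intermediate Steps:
$n{\left(k \right)} = -27$
$W{\left(N \right)} = -148$ ($W{\left(N \right)} = 2 \left(-74\right) = -148$)
$r = 121$ ($r = -27 - -148 = -27 + 148 = 121$)
$\left(15590 - 32730\right) + r = \left(15590 - 32730\right) + 121 = -17140 + 121 = -17019$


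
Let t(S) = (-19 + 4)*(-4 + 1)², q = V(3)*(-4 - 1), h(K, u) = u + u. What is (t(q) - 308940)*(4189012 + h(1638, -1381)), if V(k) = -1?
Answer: -1293865218750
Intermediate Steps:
h(K, u) = 2*u
q = 5 (q = -(-4 - 1) = -1*(-5) = 5)
t(S) = -135 (t(S) = -15*(-3)² = -15*9 = -135)
(t(q) - 308940)*(4189012 + h(1638, -1381)) = (-135 - 308940)*(4189012 + 2*(-1381)) = -309075*(4189012 - 2762) = -309075*4186250 = -1293865218750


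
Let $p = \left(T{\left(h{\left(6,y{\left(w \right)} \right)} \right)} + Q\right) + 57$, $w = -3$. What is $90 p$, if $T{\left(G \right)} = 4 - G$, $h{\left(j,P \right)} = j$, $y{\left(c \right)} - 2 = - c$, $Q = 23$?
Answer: $7020$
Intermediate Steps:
$y{\left(c \right)} = 2 - c$
$p = 78$ ($p = \left(\left(4 - 6\right) + 23\right) + 57 = \left(-2 + 23\right) + 57 = 21 + 57 = 78$)
$90 p = 90 \cdot 78 = 7020$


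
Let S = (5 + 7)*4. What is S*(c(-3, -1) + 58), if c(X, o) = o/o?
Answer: 2832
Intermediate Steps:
c(X, o) = 1
S = 48 (S = 12*4 = 48)
S*(c(-3, -1) + 58) = 48*(1 + 58) = 48*59 = 2832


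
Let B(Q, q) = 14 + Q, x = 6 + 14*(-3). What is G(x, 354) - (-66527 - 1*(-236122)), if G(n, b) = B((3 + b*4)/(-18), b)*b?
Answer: -192546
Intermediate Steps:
x = -36 (x = 6 - 42 = -36)
G(n, b) = b*(83/6 - 2*b/9) (G(n, b) = (14 + (3 + b*4)/(-18))*b = (14 + (3 + 4*b)*(-1/18))*b = (14 + (-⅙ - 2*b/9))*b = (83/6 - 2*b/9)*b = b*(83/6 - 2*b/9))
G(x, 354) - (-66527 - 1*(-236122)) = (1/18)*354*(249 - 4*354) - (-66527 - 1*(-236122)) = (1/18)*354*(249 - 1416) - (-66527 + 236122) = (1/18)*354*(-1167) - 1*169595 = -22951 - 169595 = -192546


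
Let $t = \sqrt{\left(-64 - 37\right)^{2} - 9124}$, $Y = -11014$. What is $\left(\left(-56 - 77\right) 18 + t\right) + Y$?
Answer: $-13408 + \sqrt{1077} \approx -13375.0$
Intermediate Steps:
$t = \sqrt{1077}$ ($t = \sqrt{\left(-101\right)^{2} - 9124} = \sqrt{10201 - 9124} = \sqrt{1077} \approx 32.818$)
$\left(\left(-56 - 77\right) 18 + t\right) + Y = \left(\left(-56 - 77\right) 18 + \sqrt{1077}\right) - 11014 = \left(\left(-133\right) 18 + \sqrt{1077}\right) - 11014 = \left(-2394 + \sqrt{1077}\right) - 11014 = -13408 + \sqrt{1077}$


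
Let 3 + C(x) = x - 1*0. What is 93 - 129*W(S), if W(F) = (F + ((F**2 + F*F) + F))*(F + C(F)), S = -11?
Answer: 709593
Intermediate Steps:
C(x) = -3 + x (C(x) = -3 + (x - 1*0) = -3 + (x + 0) = -3 + x)
W(F) = (-3 + 2*F)*(2*F + 2*F**2) (W(F) = (F + ((F**2 + F*F) + F))*(F + (-3 + F)) = (F + ((F**2 + F**2) + F))*(-3 + 2*F) = (F + (2*F**2 + F))*(-3 + 2*F) = (F + (F + 2*F**2))*(-3 + 2*F) = (2*F + 2*F**2)*(-3 + 2*F) = (-3 + 2*F)*(2*F + 2*F**2))
93 - 129*W(S) = 93 - 258*(-11)*(-3 - 1*(-11) + 2*(-11)**2) = 93 - 258*(-11)*(-3 + 11 + 2*121) = 93 - 258*(-11)*(-3 + 11 + 242) = 93 - 258*(-11)*250 = 93 - 129*(-5500) = 93 + 709500 = 709593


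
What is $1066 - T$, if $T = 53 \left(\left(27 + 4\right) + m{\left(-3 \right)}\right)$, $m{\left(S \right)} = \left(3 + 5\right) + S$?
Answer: $-842$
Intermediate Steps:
$m{\left(S \right)} = 8 + S$
$T = 1908$ ($T = 53 \left(\left(27 + 4\right) + \left(8 - 3\right)\right) = 53 \left(31 + 5\right) = 53 \cdot 36 = 1908$)
$1066 - T = 1066 - 1908 = -842$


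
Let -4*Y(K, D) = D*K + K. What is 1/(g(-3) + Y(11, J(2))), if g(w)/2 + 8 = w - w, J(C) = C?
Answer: -4/97 ≈ -0.041237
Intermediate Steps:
Y(K, D) = -K/4 - D*K/4 (Y(K, D) = -(D*K + K)/4 = -(K + D*K)/4 = -K/4 - D*K/4)
g(w) = -16 (g(w) = -16 + 2*(w - w) = -16 + 2*0 = -16 + 0 = -16)
1/(g(-3) + Y(11, J(2))) = 1/(-16 - ¼*11*(1 + 2)) = 1/(-16 - ¼*11*3) = 1/(-16 - 33/4) = 1/(-97/4) = -4/97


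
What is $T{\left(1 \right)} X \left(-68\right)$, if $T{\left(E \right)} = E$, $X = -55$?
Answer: $3740$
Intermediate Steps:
$T{\left(1 \right)} X \left(-68\right) = 1 \left(-55\right) \left(-68\right) = \left(-55\right) \left(-68\right) = 3740$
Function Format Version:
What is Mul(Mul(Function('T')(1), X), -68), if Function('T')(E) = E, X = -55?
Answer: 3740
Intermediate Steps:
Mul(Mul(Function('T')(1), X), -68) = Mul(Mul(1, -55), -68) = Mul(-55, -68) = 3740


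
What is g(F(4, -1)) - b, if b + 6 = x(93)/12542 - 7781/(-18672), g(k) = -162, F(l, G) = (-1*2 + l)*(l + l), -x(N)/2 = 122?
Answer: -18312886139/117092112 ≈ -156.40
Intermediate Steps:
x(N) = -244 (x(N) = -2*122 = -244)
F(l, G) = 2*l*(-2 + l) (F(l, G) = (-2 + l)*(2*l) = 2*l*(-2 + l))
b = -656036005/117092112 (b = -6 + (-244/12542 - 7781/(-18672)) = -6 + (-244*1/12542 - 7781*(-1/18672)) = -6 + (-122/6271 + 7781/18672) = -6 + 46516667/117092112 = -656036005/117092112 ≈ -5.6027)
g(F(4, -1)) - b = -162 - 1*(-656036005/117092112) = -162 + 656036005/117092112 = -18312886139/117092112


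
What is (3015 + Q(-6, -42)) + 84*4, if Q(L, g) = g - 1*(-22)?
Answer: 3331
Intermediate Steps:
Q(L, g) = 22 + g (Q(L, g) = g + 22 = 22 + g)
(3015 + Q(-6, -42)) + 84*4 = (3015 + (22 - 42)) + 84*4 = (3015 - 20) + 336 = 2995 + 336 = 3331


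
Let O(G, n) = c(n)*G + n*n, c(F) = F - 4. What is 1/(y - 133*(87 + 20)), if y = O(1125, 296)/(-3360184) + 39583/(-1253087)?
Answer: -1052650722002/14980436033738803 ≈ -7.0268e-5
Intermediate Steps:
c(F) = -4 + F
O(G, n) = n² + G*(-4 + n) (O(G, n) = (-4 + n)*G + n*n = G*(-4 + n) + n² = n² + G*(-4 + n))
y = -163608928341/1052650722002 (y = (296² + 1125*(-4 + 296))/(-3360184) + 39583/(-1253087) = (87616 + 1125*292)*(-1/3360184) + 39583*(-1/1253087) = (87616 + 328500)*(-1/3360184) - 39583/1253087 = 416116*(-1/3360184) - 39583/1253087 = -104029/840046 - 39583/1253087 = -163608928341/1052650722002 ≈ -0.15543)
1/(y - 133*(87 + 20)) = 1/(-163608928341/1052650722002 - 133*(87 + 20)) = 1/(-163608928341/1052650722002 - 133*107) = 1/(-163608928341/1052650722002 - 14231) = 1/(-14980436033738803/1052650722002) = -1052650722002/14980436033738803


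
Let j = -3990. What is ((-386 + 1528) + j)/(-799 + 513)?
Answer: 1424/143 ≈ 9.9580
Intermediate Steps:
((-386 + 1528) + j)/(-799 + 513) = ((-386 + 1528) - 3990)/(-799 + 513) = (1142 - 3990)/(-286) = -2848*(-1/286) = 1424/143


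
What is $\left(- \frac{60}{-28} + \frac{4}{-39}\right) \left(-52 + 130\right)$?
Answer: $\frac{1114}{7} \approx 159.14$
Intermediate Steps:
$\left(- \frac{60}{-28} + \frac{4}{-39}\right) \left(-52 + 130\right) = \left(\left(-60\right) \left(- \frac{1}{28}\right) + 4 \left(- \frac{1}{39}\right)\right) 78 = \left(\frac{15}{7} - \frac{4}{39}\right) 78 = \frac{557}{273} \cdot 78 = \frac{1114}{7}$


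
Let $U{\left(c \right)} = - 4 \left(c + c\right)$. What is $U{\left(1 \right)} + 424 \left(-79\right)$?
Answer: $-33504$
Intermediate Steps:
$U{\left(c \right)} = - 8 c$ ($U{\left(c \right)} = - 4 \cdot 2 c = - 8 c$)
$U{\left(1 \right)} + 424 \left(-79\right) = \left(-8\right) 1 + 424 \left(-79\right) = -8 - 33496 = -33504$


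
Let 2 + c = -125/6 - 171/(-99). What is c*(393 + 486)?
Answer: -408149/22 ≈ -18552.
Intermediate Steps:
c = -1393/66 (c = -2 + (-125/6 - 171/(-99)) = -2 + (-125*⅙ - 171*(-1/99)) = -2 + (-125/6 + 19/11) = -2 - 1261/66 = -1393/66 ≈ -21.106)
c*(393 + 486) = -1393*(393 + 486)/66 = -1393/66*879 = -408149/22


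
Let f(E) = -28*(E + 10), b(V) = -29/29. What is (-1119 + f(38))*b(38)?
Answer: 2463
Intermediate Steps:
b(V) = -1 (b(V) = -29*1/29 = -1)
f(E) = -280 - 28*E (f(E) = -28*(10 + E) = -280 - 28*E)
(-1119 + f(38))*b(38) = (-1119 + (-280 - 28*38))*(-1) = (-1119 + (-280 - 1064))*(-1) = (-1119 - 1344)*(-1) = -2463*(-1) = 2463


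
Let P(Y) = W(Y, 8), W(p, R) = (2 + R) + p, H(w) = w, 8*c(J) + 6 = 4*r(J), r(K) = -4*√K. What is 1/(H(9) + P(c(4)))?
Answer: 4/57 ≈ 0.070175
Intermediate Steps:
c(J) = -¾ - 2*√J (c(J) = -¾ + (4*(-4*√J))/8 = -¾ + (-16*√J)/8 = -¾ - 2*√J)
W(p, R) = 2 + R + p
P(Y) = 10 + Y (P(Y) = 2 + 8 + Y = 10 + Y)
1/(H(9) + P(c(4))) = 1/(9 + (10 + (-¾ - 2*√4))) = 1/(9 + (10 + (-¾ - 2*2))) = 1/(9 + (10 + (-¾ - 4))) = 1/(9 + (10 - 19/4)) = 1/(9 + 21/4) = 1/(57/4) = 4/57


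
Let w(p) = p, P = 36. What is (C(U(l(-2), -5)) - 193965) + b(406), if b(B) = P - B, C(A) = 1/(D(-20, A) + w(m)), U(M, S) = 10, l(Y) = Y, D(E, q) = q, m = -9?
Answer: -194334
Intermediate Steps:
C(A) = 1/(-9 + A) (C(A) = 1/(A - 9) = 1/(-9 + A))
b(B) = 36 - B
(C(U(l(-2), -5)) - 193965) + b(406) = (1/(-9 + 10) - 193965) + (36 - 1*406) = (1/1 - 193965) + (36 - 406) = (1 - 193965) - 370 = -193964 - 370 = -194334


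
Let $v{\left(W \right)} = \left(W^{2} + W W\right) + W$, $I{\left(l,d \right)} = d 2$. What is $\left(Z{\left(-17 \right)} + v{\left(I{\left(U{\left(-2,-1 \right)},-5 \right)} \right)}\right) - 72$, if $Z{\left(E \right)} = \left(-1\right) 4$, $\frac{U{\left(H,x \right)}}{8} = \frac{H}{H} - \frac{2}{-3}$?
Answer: $114$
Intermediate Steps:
$U{\left(H,x \right)} = \frac{40}{3}$ ($U{\left(H,x \right)} = 8 \left(\frac{H}{H} - \frac{2}{-3}\right) = 8 \left(1 - - \frac{2}{3}\right) = 8 \left(1 + \frac{2}{3}\right) = 8 \cdot \frac{5}{3} = \frac{40}{3}$)
$I{\left(l,d \right)} = 2 d$
$Z{\left(E \right)} = -4$
$v{\left(W \right)} = W + 2 W^{2}$ ($v{\left(W \right)} = \left(W^{2} + W^{2}\right) + W = 2 W^{2} + W = W + 2 W^{2}$)
$\left(Z{\left(-17 \right)} + v{\left(I{\left(U{\left(-2,-1 \right)},-5 \right)} \right)}\right) - 72 = \left(-4 + 2 \left(-5\right) \left(1 + 2 \cdot 2 \left(-5\right)\right)\right) - 72 = \left(-4 - 10 \left(1 + 2 \left(-10\right)\right)\right) - 72 = \left(-4 - 10 \left(1 - 20\right)\right) - 72 = \left(-4 - -190\right) - 72 = \left(-4 + 190\right) - 72 = 186 - 72 = 114$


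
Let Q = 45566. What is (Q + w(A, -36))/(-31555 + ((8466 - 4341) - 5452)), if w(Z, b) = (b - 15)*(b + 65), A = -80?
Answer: -44087/32882 ≈ -1.3408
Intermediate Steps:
w(Z, b) = (-15 + b)*(65 + b)
(Q + w(A, -36))/(-31555 + ((8466 - 4341) - 5452)) = (45566 + (-975 + (-36)**2 + 50*(-36)))/(-31555 + ((8466 - 4341) - 5452)) = (45566 + (-975 + 1296 - 1800))/(-31555 + (4125 - 5452)) = (45566 - 1479)/(-31555 - 1327) = 44087/(-32882) = 44087*(-1/32882) = -44087/32882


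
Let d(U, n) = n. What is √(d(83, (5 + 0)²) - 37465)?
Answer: 24*I*√65 ≈ 193.49*I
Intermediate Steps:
√(d(83, (5 + 0)²) - 37465) = √((5 + 0)² - 37465) = √(5² - 37465) = √(25 - 37465) = √(-37440) = 24*I*√65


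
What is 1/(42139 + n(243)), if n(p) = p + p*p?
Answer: 1/101431 ≈ 9.8589e-6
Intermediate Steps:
n(p) = p + p²
1/(42139 + n(243)) = 1/(42139 + 243*(1 + 243)) = 1/(42139 + 243*244) = 1/(42139 + 59292) = 1/101431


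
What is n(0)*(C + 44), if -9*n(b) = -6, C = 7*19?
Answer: 118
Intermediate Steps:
C = 133
n(b) = ⅔ (n(b) = -⅑*(-6) = ⅔)
n(0)*(C + 44) = 2*(133 + 44)/3 = (⅔)*177 = 118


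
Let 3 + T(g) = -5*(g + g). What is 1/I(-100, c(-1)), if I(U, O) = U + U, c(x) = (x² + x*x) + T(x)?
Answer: -1/200 ≈ -0.0050000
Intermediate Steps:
T(g) = -3 - 10*g (T(g) = -3 - 5*(g + g) = -3 - 10*g)
c(x) = -3 - 10*x + 2*x² (c(x) = (x² + x*x) + (-3 - 10*x) = (x² + x²) + (-3 - 10*x) = 2*x² + (-3 - 10*x) = -3 - 10*x + 2*x²)
I(U, O) = 2*U
1/I(-100, c(-1)) = 1/(2*(-100)) = 1/(-200) = -1/200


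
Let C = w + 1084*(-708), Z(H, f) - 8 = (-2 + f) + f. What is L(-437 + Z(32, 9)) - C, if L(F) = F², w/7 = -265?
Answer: 939896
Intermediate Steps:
w = -1855 (w = 7*(-265) = -1855)
Z(H, f) = 6 + 2*f (Z(H, f) = 8 + ((-2 + f) + f) = 8 + (-2 + 2*f) = 6 + 2*f)
C = -769327 (C = -1855 + 1084*(-708) = -1855 - 767472 = -769327)
L(-437 + Z(32, 9)) - C = (-437 + (6 + 2*9))² - 1*(-769327) = (-437 + (6 + 18))² + 769327 = (-437 + 24)² + 769327 = (-413)² + 769327 = 170569 + 769327 = 939896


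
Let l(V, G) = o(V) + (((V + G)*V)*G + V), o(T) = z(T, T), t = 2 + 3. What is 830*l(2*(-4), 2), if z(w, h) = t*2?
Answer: 81340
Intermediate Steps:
t = 5
z(w, h) = 10 (z(w, h) = 5*2 = 10)
o(T) = 10
l(V, G) = 10 + V + G*V*(G + V) (l(V, G) = 10 + (((V + G)*V)*G + V) = 10 + (((G + V)*V)*G + V) = 10 + ((V*(G + V))*G + V) = 10 + (G*V*(G + V) + V) = 10 + (V + G*V*(G + V)) = 10 + V + G*V*(G + V))
830*l(2*(-4), 2) = 830*(10 + 2*(-4) + 2*(2*(-4))² + (2*(-4))*2²) = 830*(10 - 8 + 2*(-8)² - 8*4) = 830*(10 - 8 + 2*64 - 32) = 830*(10 - 8 + 128 - 32) = 830*98 = 81340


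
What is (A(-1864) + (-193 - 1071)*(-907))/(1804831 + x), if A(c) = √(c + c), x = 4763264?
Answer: 1146448/6568095 + 4*I*√233/6568095 ≈ 0.17455 + 9.2961e-6*I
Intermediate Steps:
A(c) = √2*√c (A(c) = √(2*c) = √2*√c)
(A(-1864) + (-193 - 1071)*(-907))/(1804831 + x) = (√2*√(-1864) + (-193 - 1071)*(-907))/(1804831 + 4763264) = (√2*(2*I*√466) - 1264*(-907))/6568095 = (4*I*√233 + 1146448)*(1/6568095) = (1146448 + 4*I*√233)*(1/6568095) = 1146448/6568095 + 4*I*√233/6568095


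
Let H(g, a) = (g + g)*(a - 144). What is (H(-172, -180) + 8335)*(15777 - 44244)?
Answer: -3410090397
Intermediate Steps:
H(g, a) = 2*g*(-144 + a) (H(g, a) = (2*g)*(-144 + a) = 2*g*(-144 + a))
(H(-172, -180) + 8335)*(15777 - 44244) = (2*(-172)*(-144 - 180) + 8335)*(15777 - 44244) = (2*(-172)*(-324) + 8335)*(-28467) = (111456 + 8335)*(-28467) = 119791*(-28467) = -3410090397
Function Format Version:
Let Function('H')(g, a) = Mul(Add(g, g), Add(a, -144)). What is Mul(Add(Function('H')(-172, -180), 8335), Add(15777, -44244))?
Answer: -3410090397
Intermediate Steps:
Function('H')(g, a) = Mul(2, g, Add(-144, a)) (Function('H')(g, a) = Mul(Mul(2, g), Add(-144, a)) = Mul(2, g, Add(-144, a)))
Mul(Add(Function('H')(-172, -180), 8335), Add(15777, -44244)) = Mul(Add(Mul(2, -172, Add(-144, -180)), 8335), Add(15777, -44244)) = Mul(Add(Mul(2, -172, -324), 8335), -28467) = Mul(Add(111456, 8335), -28467) = Mul(119791, -28467) = -3410090397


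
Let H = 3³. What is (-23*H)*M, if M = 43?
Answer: -26703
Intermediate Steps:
H = 27
(-23*H)*M = -23*27*43 = -621*43 = -26703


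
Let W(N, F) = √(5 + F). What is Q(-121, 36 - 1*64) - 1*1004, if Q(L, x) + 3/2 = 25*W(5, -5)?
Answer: -2011/2 ≈ -1005.5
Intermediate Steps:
Q(L, x) = -3/2 (Q(L, x) = -3/2 + 25*√(5 - 5) = -3/2 + 25*√0 = -3/2 + 25*0 = -3/2 + 0 = -3/2)
Q(-121, 36 - 1*64) - 1*1004 = -3/2 - 1*1004 = -3/2 - 1004 = -2011/2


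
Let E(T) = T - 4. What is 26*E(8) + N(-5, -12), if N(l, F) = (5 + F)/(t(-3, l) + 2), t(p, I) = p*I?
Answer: 1761/17 ≈ 103.59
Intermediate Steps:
t(p, I) = I*p
N(l, F) = (5 + F)/(2 - 3*l) (N(l, F) = (5 + F)/(l*(-3) + 2) = (5 + F)/(-3*l + 2) = (5 + F)/(2 - 3*l))
E(T) = -4 + T
26*E(8) + N(-5, -12) = 26*(-4 + 8) + (5 - 12)/(2 - 3*(-5)) = 26*4 - 7/(2 + 15) = 104 - 7/17 = 1761/17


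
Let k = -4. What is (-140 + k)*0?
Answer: 0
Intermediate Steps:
(-140 + k)*0 = (-140 - 4)*0 = -144*0 = 0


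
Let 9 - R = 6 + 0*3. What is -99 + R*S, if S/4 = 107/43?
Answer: -2973/43 ≈ -69.140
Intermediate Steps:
S = 428/43 (S = 4*(107/43) = 428/43 ≈ 9.9535)
R = 3 (R = 9 - (6 + 0*3) = 9 - (6 + 0) = 9 - 1*6 = 9 - 6 = 3)
-99 + R*S = -99 + 3*(428/43) = -99 + 1284/43 = -2973/43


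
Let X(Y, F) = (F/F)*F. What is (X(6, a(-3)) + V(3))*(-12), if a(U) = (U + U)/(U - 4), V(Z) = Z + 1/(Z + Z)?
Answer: -338/7 ≈ -48.286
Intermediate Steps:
V(Z) = Z + 1/(2*Z)
a(U) = 2*U/(-4 + U) (a(U) = (2*U)/(-4 + U) = 2*U/(-4 + U))
X(Y, F) = F (X(Y, F) = 1*F = F)
(X(6, a(-3)) + V(3))*(-12) = (2*(-3)/(-4 - 3) + (3 + (1/2)/3))*(-12) = (2*(-3)/(-7) + (3 + (1/2)*(1/3)))*(-12) = (2*(-3)*(-1/7) + (3 + 1/6))*(-12) = (6/7 + 19/6)*(-12) = (169/42)*(-12) = -338/7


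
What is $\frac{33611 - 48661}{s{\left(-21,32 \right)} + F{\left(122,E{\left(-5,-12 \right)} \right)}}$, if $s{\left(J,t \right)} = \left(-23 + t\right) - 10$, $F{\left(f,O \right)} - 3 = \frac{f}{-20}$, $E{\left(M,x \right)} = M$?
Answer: $\frac{150500}{41} \approx 3670.7$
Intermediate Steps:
$F{\left(f,O \right)} = 3 - \frac{f}{20}$ ($F{\left(f,O \right)} = 3 + \frac{f}{-20} = 3 + f \left(- \frac{1}{20}\right) = 3 - \frac{f}{20}$)
$s{\left(J,t \right)} = -33 + t$
$\frac{33611 - 48661}{s{\left(-21,32 \right)} + F{\left(122,E{\left(-5,-12 \right)} \right)}} = \frac{33611 - 48661}{\left(-33 + 32\right) + \left(3 - \frac{61}{10}\right)} = - \frac{15050}{-1 + \left(3 - \frac{61}{10}\right)} = - \frac{15050}{-1 - \frac{31}{10}} = - \frac{15050}{- \frac{41}{10}} = \left(-15050\right) \left(- \frac{10}{41}\right) = \frac{150500}{41}$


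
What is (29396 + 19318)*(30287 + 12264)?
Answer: 2072829414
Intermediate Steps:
(29396 + 19318)*(30287 + 12264) = 48714*42551 = 2072829414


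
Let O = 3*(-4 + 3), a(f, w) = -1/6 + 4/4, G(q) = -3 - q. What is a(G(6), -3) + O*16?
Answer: -283/6 ≈ -47.167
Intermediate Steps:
a(f, w) = 5/6 (a(f, w) = -1*1/6 + 4*(1/4) = -1/6 + 1 = 5/6)
O = -3 (O = 3*(-1) = -3)
a(G(6), -3) + O*16 = 5/6 - 3*16 = 5/6 - 48 = -283/6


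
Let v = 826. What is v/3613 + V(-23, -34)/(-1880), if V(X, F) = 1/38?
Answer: 59005827/258112720 ≈ 0.22860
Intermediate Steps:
V(X, F) = 1/38
v/3613 + V(-23, -34)/(-1880) = 826/3613 + (1/38)/(-1880) = 826*(1/3613) + (1/38)*(-1/1880) = 826/3613 - 1/71440 = 59005827/258112720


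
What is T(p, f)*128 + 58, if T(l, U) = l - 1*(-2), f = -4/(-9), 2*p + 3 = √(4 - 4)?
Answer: 122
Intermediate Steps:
p = -3/2 (p = -3/2 + √(4 - 4)/2 = -3/2 + √0/2 = -3/2 + (½)*0 = -3/2 + 0 = -3/2 ≈ -1.5000)
f = 4/9 (f = -4*(-⅑) = 4/9 ≈ 0.44444)
T(l, U) = 2 + l (T(l, U) = l + 2 = 2 + l)
T(p, f)*128 + 58 = (2 - 3/2)*128 + 58 = (½)*128 + 58 = 64 + 58 = 122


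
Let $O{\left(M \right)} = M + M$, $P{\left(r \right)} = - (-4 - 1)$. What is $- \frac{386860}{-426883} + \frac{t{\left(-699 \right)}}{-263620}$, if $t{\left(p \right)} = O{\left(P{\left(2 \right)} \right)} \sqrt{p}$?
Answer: $\frac{386860}{426883} - \frac{i \sqrt{699}}{26362} \approx 0.90624 - 0.0010029 i$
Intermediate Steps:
$P{\left(r \right)} = 5$ ($P{\left(r \right)} = \left(-1\right) \left(-5\right) = 5$)
$O{\left(M \right)} = 2 M$
$t{\left(p \right)} = 10 \sqrt{p}$ ($t{\left(p \right)} = 2 \cdot 5 \sqrt{p} = 10 \sqrt{p}$)
$- \frac{386860}{-426883} + \frac{t{\left(-699 \right)}}{-263620} = - \frac{386860}{-426883} + \frac{10 \sqrt{-699}}{-263620} = \left(-386860\right) \left(- \frac{1}{426883}\right) + 10 i \sqrt{699} \left(- \frac{1}{263620}\right) = \frac{386860}{426883} + 10 i \sqrt{699} \left(- \frac{1}{263620}\right) = \frac{386860}{426883} - \frac{i \sqrt{699}}{26362}$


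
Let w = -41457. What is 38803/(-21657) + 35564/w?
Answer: -264318391/99759361 ≈ -2.6496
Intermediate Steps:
38803/(-21657) + 35564/w = 38803/(-21657) + 35564/(-41457) = 38803*(-1/21657) + 35564*(-1/41457) = -38803/21657 - 35564/41457 = -264318391/99759361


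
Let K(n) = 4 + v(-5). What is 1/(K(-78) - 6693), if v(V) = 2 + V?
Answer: -1/6692 ≈ -0.00014943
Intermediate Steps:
K(n) = 1 (K(n) = 4 + (2 - 5) = 4 - 3 = 1)
1/(K(-78) - 6693) = 1/(1 - 6693) = 1/(-6692) = -1/6692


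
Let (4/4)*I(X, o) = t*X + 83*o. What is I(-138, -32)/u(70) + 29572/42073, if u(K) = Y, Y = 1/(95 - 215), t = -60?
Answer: -28394196668/42073 ≈ -6.7488e+5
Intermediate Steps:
Y = -1/120 (Y = 1/(-120) = -1/120 ≈ -0.0083333)
u(K) = -1/120
I(X, o) = -60*X + 83*o
I(-138, -32)/u(70) + 29572/42073 = (-60*(-138) + 83*(-32))/(-1/120) + 29572/42073 = (8280 - 2656)*(-120) + 29572*(1/42073) = 5624*(-120) + 29572/42073 = -674880 + 29572/42073 = -28394196668/42073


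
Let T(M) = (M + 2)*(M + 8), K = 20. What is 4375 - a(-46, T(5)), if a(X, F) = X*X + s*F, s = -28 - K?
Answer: 6627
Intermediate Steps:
s = -48 (s = -28 - 1*20 = -28 - 20 = -48)
T(M) = (2 + M)*(8 + M)
a(X, F) = X² - 48*F (a(X, F) = X*X - 48*F = X² - 48*F)
4375 - a(-46, T(5)) = 4375 - ((-46)² - 48*(16 + 5² + 10*5)) = 4375 - (2116 - 48*(16 + 25 + 50)) = 4375 - (2116 - 48*91) = 4375 - (2116 - 4368) = 4375 - 1*(-2252) = 4375 + 2252 = 6627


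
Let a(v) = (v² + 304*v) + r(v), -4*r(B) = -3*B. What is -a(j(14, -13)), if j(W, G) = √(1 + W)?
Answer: -15 - 1219*√15/4 ≈ -1195.3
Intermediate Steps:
r(B) = 3*B/4 (r(B) = -(-3)*B/4 = 3*B/4)
a(v) = v² + 1219*v/4 (a(v) = (v² + 304*v) + 3*v/4 = v² + 1219*v/4)
-a(j(14, -13)) = -√(1 + 14)*(1219 + 4*√(1 + 14))/4 = -√15*(1219 + 4*√15)/4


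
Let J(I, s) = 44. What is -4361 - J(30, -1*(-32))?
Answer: -4405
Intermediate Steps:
-4361 - J(30, -1*(-32)) = -4361 - 1*44 = -4361 - 44 = -4405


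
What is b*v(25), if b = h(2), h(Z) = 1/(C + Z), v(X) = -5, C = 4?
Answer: -5/6 ≈ -0.83333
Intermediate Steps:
h(Z) = 1/(4 + Z)
b = 1/6 (b = 1/(4 + 2) = 1/6 ≈ 0.16667)
b*v(25) = (1/6)*(-5) = -5/6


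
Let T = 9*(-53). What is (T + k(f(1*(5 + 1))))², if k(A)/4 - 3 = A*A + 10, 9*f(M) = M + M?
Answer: 14145121/81 ≈ 1.7463e+5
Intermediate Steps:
f(M) = 2*M/9 (f(M) = (M + M)/9 = (2*M)/9 = 2*M/9)
k(A) = 52 + 4*A² (k(A) = 12 + 4*(A*A + 10) = 12 + 4*(A² + 10) = 12 + 4*(10 + A²) = 12 + (40 + 4*A²) = 52 + 4*A²)
T = -477
(T + k(f(1*(5 + 1))))² = (-477 + (52 + 4*(2*(1*(5 + 1))/9)²))² = (-477 + (52 + 4*(2*(1*6)/9)²))² = (-477 + (52 + 4*((2/9)*6)²))² = (-477 + (52 + 4*(4/3)²))² = (-477 + (52 + 4*(16/9)))² = (-477 + (52 + 64/9))² = (-477 + 532/9)² = (-3761/9)² = 14145121/81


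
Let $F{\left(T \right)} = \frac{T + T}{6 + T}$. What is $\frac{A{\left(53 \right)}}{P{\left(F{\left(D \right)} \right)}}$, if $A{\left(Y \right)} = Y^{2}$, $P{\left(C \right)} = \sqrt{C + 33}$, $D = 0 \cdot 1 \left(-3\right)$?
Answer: $\frac{2809 \sqrt{33}}{33} \approx 488.98$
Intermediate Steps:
$D = 0$ ($D = 0 \left(-3\right) = 0$)
$F{\left(T \right)} = \frac{2 T}{6 + T}$
$P{\left(C \right)} = \sqrt{33 + C}$
$\frac{A{\left(53 \right)}}{P{\left(F{\left(D \right)} \right)}} = \frac{53^{2}}{\sqrt{33 + 2 \cdot 0 \frac{1}{6 + 0}}} = \frac{2809}{\sqrt{33 + 2 \cdot 0 \cdot \frac{1}{6}}} = \frac{2809}{\sqrt{33 + 0}} = \frac{2809}{\sqrt{33}} = 2809 \frac{\sqrt{33}}{33} = \frac{2809 \sqrt{33}}{33}$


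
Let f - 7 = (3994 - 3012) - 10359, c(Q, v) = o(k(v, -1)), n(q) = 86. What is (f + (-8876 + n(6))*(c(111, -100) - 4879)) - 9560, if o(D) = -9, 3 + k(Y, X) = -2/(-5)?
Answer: 42946590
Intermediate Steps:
k(Y, X) = -13/5 (k(Y, X) = -3 - 2/(-5) = -3 - 2*(-1/5) = -3 + 2/5 = -13/5)
c(Q, v) = -9
f = -9370 (f = 7 + ((3994 - 3012) - 10359) = 7 + (982 - 10359) = 7 - 9377 = -9370)
(f + (-8876 + n(6))*(c(111, -100) - 4879)) - 9560 = (-9370 + (-8876 + 86)*(-9 - 4879)) - 9560 = (-9370 - 8790*(-4888)) - 9560 = (-9370 + 42965520) - 9560 = 42956150 - 9560 = 42946590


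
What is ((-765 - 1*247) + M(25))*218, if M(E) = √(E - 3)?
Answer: -220616 + 218*√22 ≈ -2.1959e+5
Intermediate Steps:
M(E) = √(-3 + E)
((-765 - 1*247) + M(25))*218 = ((-765 - 1*247) + √(-3 + 25))*218 = ((-765 - 247) + √22)*218 = (-1012 + √22)*218 = -220616 + 218*√22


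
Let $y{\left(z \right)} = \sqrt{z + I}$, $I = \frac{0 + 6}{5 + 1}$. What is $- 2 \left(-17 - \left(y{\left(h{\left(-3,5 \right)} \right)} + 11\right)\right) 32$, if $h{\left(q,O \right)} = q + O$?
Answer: $1792 + 64 \sqrt{3} \approx 1902.9$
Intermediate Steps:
$h{\left(q,O \right)} = O + q$
$I = 1$ ($I = \frac{6}{6} = 6 \cdot \frac{1}{6} = 1$)
$y{\left(z \right)} = \sqrt{1 + z}$ ($y{\left(z \right)} = \sqrt{z + 1} = \sqrt{1 + z}$)
$- 2 \left(-17 - \left(y{\left(h{\left(-3,5 \right)} \right)} + 11\right)\right) 32 = - 2 \left(-17 - \left(\sqrt{1 + \left(5 - 3\right)} + 11\right)\right) 32 = - 2 \left(-17 - \left(\sqrt{1 + 2} + 11\right)\right) 32 = - 2 \left(-17 - \left(\sqrt{3} + 11\right)\right) 32 = - 2 \left(-17 - \left(11 + \sqrt{3}\right)\right) 32 = - 2 \left(-28 - \sqrt{3}\right) 32 = \left(56 + 2 \sqrt{3}\right) 32 = 1792 + 64 \sqrt{3}$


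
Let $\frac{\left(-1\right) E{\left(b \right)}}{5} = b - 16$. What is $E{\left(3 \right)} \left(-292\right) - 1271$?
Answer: $-20251$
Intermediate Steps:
$E{\left(b \right)} = 80 - 5 b$ ($E{\left(b \right)} = - 5 \left(b - 16\right) = - 5 \left(-16 + b\right) = 80 - 5 b$)
$E{\left(3 \right)} \left(-292\right) - 1271 = \left(80 - 15\right) \left(-292\right) - 1271 = 65 \left(-292\right) - 1271 = -18980 - 1271 = -20251$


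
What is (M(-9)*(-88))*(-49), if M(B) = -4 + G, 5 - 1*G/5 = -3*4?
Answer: 349272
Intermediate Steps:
G = 85 (G = 25 - (-15)*4 = 25 - 5*(-12) = 25 + 60 = 85)
M(B) = 81 (M(B) = -4 + 85 = 81)
(M(-9)*(-88))*(-49) = (81*(-88))*(-49) = -7128*(-49) = 349272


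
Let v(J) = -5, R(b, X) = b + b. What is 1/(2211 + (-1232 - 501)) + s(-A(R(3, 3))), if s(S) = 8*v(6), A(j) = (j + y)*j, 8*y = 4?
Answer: -19119/478 ≈ -39.998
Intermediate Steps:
R(b, X) = 2*b
y = 1/2 (y = (1/8)*4 = 1/2 ≈ 0.50000)
A(j) = j*(1/2 + j) (A(j) = (j + 1/2)*j = (1/2 + j)*j = j*(1/2 + j))
s(S) = -40 (s(S) = 8*(-5) = -40)
1/(2211 + (-1232 - 501)) + s(-A(R(3, 3))) = 1/(2211 + (-1232 - 501)) - 40 = 1/(2211 - 1733) - 40 = 1/478 - 40 = -19119/478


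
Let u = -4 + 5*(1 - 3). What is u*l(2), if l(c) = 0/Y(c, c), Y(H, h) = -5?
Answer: 0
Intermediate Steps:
l(c) = 0 (l(c) = 0/(-5) = 0*(-1/5) = 0)
u = -14 (u = -4 + 5*(-2) = -4 - 10 = -14)
u*l(2) = -14*0 = 0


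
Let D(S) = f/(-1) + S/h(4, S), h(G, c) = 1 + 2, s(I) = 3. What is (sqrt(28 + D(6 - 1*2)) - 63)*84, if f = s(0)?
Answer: -5292 + 28*sqrt(237) ≈ -4860.9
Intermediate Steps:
f = 3
h(G, c) = 3
D(S) = -3 + S/3 (D(S) = 3/(-1) + S/3 = 3*(-1) + S*(1/3) = -3 + S/3)
(sqrt(28 + D(6 - 1*2)) - 63)*84 = (sqrt(28 + (-3 + (6 - 1*2)/3)) - 63)*84 = (sqrt(28 + (-3 + (6 - 2)/3)) - 63)*84 = (sqrt(28 + (-3 + (1/3)*4)) - 63)*84 = (sqrt(28 + (-3 + 4/3)) - 63)*84 = (sqrt(28 - 5/3) - 63)*84 = (sqrt(79/3) - 63)*84 = (sqrt(237)/3 - 63)*84 = (-63 + sqrt(237)/3)*84 = -5292 + 28*sqrt(237)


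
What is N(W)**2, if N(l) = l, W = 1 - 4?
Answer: 9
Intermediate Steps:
W = -3
N(W)**2 = (-3)**2 = 9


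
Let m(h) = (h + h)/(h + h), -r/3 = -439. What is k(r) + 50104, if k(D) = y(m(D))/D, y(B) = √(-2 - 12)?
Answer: 50104 + I*√14/1317 ≈ 50104.0 + 0.002841*I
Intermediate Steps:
r = 1317 (r = -3*(-439) = 1317)
m(h) = 1 (m(h) = (2*h)/((2*h)) = (2*h)*(1/(2*h)) = 1)
y(B) = I*√14 (y(B) = √(-14) = I*√14)
k(D) = I*√14/D (k(D) = (I*√14)/D = I*√14/D)
k(r) + 50104 = I*√14/1317 + 50104 = 50104 + I*√14/1317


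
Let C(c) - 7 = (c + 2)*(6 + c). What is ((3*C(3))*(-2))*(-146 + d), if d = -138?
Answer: 88608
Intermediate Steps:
C(c) = 7 + (2 + c)*(6 + c) (C(c) = 7 + (c + 2)*(6 + c) = 7 + (2 + c)*(6 + c))
((3*C(3))*(-2))*(-146 + d) = ((3*(19 + 3² + 8*3))*(-2))*(-146 - 138) = ((3*(19 + 9 + 24))*(-2))*(-284) = ((3*52)*(-2))*(-284) = (156*(-2))*(-284) = -312*(-284) = 88608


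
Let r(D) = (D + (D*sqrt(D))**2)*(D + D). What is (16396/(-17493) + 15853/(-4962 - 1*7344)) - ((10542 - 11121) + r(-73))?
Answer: -194106095118461/3416966 ≈ -5.6807e+7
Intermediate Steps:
r(D) = 2*D*(D + D**3) (r(D) = (D + (D**(3/2))**2)*(2*D) = (D + D**3)*(2*D) = 2*D*(D + D**3))
(16396/(-17493) + 15853/(-4962 - 1*7344)) - ((10542 - 11121) + r(-73)) = (16396/(-17493) + 15853/(-4962 - 1*7344)) - ((10542 - 11121) + 2*(-73)**2*(1 + (-73)**2)) = (16396*(-1/17493) + 15853/(-4962 - 7344)) - (-579 + 2*5329*(1 + 5329)) = (-16396/17493 + 15853/(-12306)) - (-579 + 2*5329*5330) = (-16396/17493 + 15853*(-1/12306)) - (-579 + 56807140) = (-16396/17493 - 15853/12306) - 1*56806561 = -7604535/3416966 - 56806561 = -194106095118461/3416966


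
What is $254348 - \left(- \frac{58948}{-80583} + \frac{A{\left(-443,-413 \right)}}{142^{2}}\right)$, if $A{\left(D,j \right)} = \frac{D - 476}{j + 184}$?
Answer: $\frac{94641732165116639}{372096515148} \approx 2.5435 \cdot 10^{5}$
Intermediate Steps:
$A{\left(D,j \right)} = \frac{-476 + D}{184 + j}$
$254348 - \left(- \frac{58948}{-80583} + \frac{A{\left(-443,-413 \right)}}{142^{2}}\right) = 254348 - \left(- \frac{58948}{-80583} + \frac{\frac{1}{184 - 413} \left(-476 - 443\right)}{142^{2}}\right) = 254348 - \left(\left(-58948\right) \left(- \frac{1}{80583}\right) + \frac{\frac{1}{-229} \left(-919\right)}{20164}\right) = 254348 - \left(\frac{58948}{80583} + \left(- \frac{1}{229}\right) \left(-919\right) \frac{1}{20164}\right) = 254348 - \left(\frac{58948}{80583} + \frac{919}{229} \cdot \frac{1}{20164}\right) = 254348 - \left(\frac{58948}{80583} + \frac{919}{4617556}\right) = 254348 - \frac{272269746865}{372096515148} = \frac{94641732165116639}{372096515148}$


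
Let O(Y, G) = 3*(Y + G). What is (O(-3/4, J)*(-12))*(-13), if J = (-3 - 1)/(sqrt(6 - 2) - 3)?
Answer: 1521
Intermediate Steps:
J = 4 (J = -4/(sqrt(4) - 3) = -4/(2 - 3) = -4/(-1) = -4*(-1) = 4)
O(Y, G) = 3*G + 3*Y (O(Y, G) = 3*(G + Y) = 3*G + 3*Y)
(O(-3/4, J)*(-12))*(-13) = ((3*4 + 3*(-3/4))*(-12))*(-13) = ((12 + 3*(-3*1/4))*(-12))*(-13) = ((12 + 3*(-3/4))*(-12))*(-13) = ((12 - 9/4)*(-12))*(-13) = ((39/4)*(-12))*(-13) = -117*(-13) = 1521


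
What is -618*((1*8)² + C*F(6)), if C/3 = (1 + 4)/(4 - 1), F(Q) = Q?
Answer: -58092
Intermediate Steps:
C = 5 (C = 3*((1 + 4)/(4 - 1)) = 3*(5/3) = 5)
-618*((1*8)² + C*F(6)) = -618*((1*8)² + 5*6) = -618*(8² + 30) = -618*(64 + 30) = -618*94 = -58092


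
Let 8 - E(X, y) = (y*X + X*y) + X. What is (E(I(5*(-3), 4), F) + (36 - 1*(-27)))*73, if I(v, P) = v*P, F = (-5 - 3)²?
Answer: 570203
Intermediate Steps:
F = 64 (F = (-8)² = 64)
I(v, P) = P*v
E(X, y) = 8 - X - 2*X*y (E(X, y) = 8 - ((y*X + X*y) + X) = 8 - ((X*y + X*y) + X) = 8 - (2*X*y + X) = 8 - (X + 2*X*y) = 8 + (-X - 2*X*y) = 8 - X - 2*X*y)
(E(I(5*(-3), 4), F) + (36 - 1*(-27)))*73 = ((8 - 4*5*(-3) - 2*4*(5*(-3))*64) + (36 - 1*(-27)))*73 = ((8 - 4*(-15) - 2*4*(-15)*64) + (36 + 27))*73 = ((8 - 1*(-60) - 2*(-60)*64) + 63)*73 = ((8 + 60 + 7680) + 63)*73 = (7748 + 63)*73 = 7811*73 = 570203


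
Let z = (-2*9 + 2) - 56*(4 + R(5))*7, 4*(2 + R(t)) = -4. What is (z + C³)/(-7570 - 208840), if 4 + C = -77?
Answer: 531849/216410 ≈ 2.4576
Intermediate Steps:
C = -81 (C = -4 - 77 = -81)
R(t) = -3 (R(t) = -2 + (¼)*(-4) = -2 - 1 = -3)
z = -408 (z = (-2*9 + 2) - 56*(4 - 3)*7 = (-18 + 2) - 56*7 = -16 - 56*7 = -16 - 392 = -408)
(z + C³)/(-7570 - 208840) = (-408 + (-81)³)/(-7570 - 208840) = (-408 - 531441)/(-216410) = -531849*(-1/216410) = 531849/216410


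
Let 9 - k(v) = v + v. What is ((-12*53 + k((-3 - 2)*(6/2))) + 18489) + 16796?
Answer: 34688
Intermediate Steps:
k(v) = 9 - 2*v (k(v) = 9 - (v + v) = 9 - 2*v)
((-12*53 + k((-3 - 2)*(6/2))) + 18489) + 16796 = ((-12*53 + (9 - 2*(-3 - 2)*6/2)) + 18489) + 16796 = ((-636 + (9 - (-10)*6*(½))) + 18489) + 16796 = ((-636 + (9 - (-10)*3)) + 18489) + 16796 = ((-636 + (9 - 2*(-15))) + 18489) + 16796 = ((-636 + (9 + 30)) + 18489) + 16796 = ((-636 + 39) + 18489) + 16796 = (-597 + 18489) + 16796 = 17892 + 16796 = 34688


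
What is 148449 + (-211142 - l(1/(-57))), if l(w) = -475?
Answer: -62218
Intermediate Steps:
148449 + (-211142 - l(1/(-57))) = 148449 + (-211142 - 1*(-475)) = 148449 + (-211142 + 475) = 148449 - 210667 = -62218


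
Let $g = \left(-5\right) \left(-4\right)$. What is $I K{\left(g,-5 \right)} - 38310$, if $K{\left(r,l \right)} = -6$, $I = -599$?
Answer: $-34716$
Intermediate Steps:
$g = 20$
$I K{\left(g,-5 \right)} - 38310 = \left(-599\right) \left(-6\right) - 38310 = 3594 - 38310 = -34716$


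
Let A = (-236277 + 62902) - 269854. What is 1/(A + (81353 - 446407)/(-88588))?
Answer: -44294/19632202799 ≈ -2.2562e-6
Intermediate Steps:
A = -443229 (A = -173375 - 269854 = -443229)
1/(A + (81353 - 446407)/(-88588)) = 1/(-443229 + (81353 - 446407)/(-88588)) = 1/(-443229 - 365054*(-1/88588)) = 1/(-443229 + 182527/44294) = 1/(-19632202799/44294) = -44294/19632202799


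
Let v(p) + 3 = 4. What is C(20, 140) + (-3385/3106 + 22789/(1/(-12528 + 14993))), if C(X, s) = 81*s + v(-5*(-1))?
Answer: 174514414571/3106 ≈ 5.6186e+7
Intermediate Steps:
v(p) = 1 (v(p) = -3 + 4 = 1)
C(X, s) = 1 + 81*s (C(X, s) = 81*s + 1 = 1 + 81*s)
C(20, 140) + (-3385/3106 + 22789/(1/(-12528 + 14993))) = (1 + 81*140) + (-3385/3106 + 22789/(1/(-12528 + 14993))) = (1 + 11340) + (-3385*1/3106 + 22789/(1/2465)) = 11341 + (-3385/3106 + 22789/(1/2465)) = 11341 + (-3385/3106 + 22789*2465) = 11341 + (-3385/3106 + 56174885) = 11341 + 174479189425/3106 = 174514414571/3106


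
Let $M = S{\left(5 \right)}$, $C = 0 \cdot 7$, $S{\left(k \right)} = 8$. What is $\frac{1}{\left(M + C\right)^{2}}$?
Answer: $\frac{1}{64} \approx 0.015625$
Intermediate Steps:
$C = 0$
$M = 8$
$\frac{1}{\left(M + C\right)^{2}} = \frac{1}{\left(8 + 0\right)^{2}} = \frac{1}{8^{2}} = \frac{1}{64}$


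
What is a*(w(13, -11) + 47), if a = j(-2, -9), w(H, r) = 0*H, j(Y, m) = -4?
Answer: -188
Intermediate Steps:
w(H, r) = 0
a = -4
a*(w(13, -11) + 47) = -4*(0 + 47) = -4*47 = -188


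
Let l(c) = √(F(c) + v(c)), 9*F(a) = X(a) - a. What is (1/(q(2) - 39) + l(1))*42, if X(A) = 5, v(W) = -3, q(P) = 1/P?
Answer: -12/11 + 14*I*√23 ≈ -1.0909 + 67.142*I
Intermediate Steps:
F(a) = 5/9 - a/9 (F(a) = (5 - a)/9 = 5/9 - a/9)
l(c) = √(-22/9 - c/9) (l(c) = √((5/9 - c/9) - 3) = √(-22/9 - c/9))
(1/(q(2) - 39) + l(1))*42 = (1/(1/2 - 39) + √(-22 - 1*1)/3)*42 = (1/(½ - 39) + √(-22 - 1)/3)*42 = (1/(-77/2) + √(-23)/3)*42 = (-2/77 + (I*√23)/3)*42 = (-2/77 + I*√23/3)*42 = -12/11 + 14*I*√23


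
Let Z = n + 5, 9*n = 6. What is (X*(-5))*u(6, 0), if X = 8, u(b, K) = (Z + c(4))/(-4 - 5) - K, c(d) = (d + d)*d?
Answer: 4520/27 ≈ 167.41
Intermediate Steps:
n = ⅔ (n = (⅑)*6 = ⅔ ≈ 0.66667)
Z = 17/3 (Z = ⅔ + 5 = 17/3 ≈ 5.6667)
c(d) = 2*d² (c(d) = (2*d)*d = 2*d²)
u(b, K) = -113/27 - K (u(b, K) = (17/3 + 2*4²)/(-4 - 5) - K = (17/3 + 2*16)/(-9) - K = (17/3 + 32)*(-⅑) - K = (113/3)*(-⅑) - K = -113/27 - K)
(X*(-5))*u(6, 0) = (8*(-5))*(-113/27 - 1*0) = -40*(-113/27 + 0) = -40*(-113/27) = 4520/27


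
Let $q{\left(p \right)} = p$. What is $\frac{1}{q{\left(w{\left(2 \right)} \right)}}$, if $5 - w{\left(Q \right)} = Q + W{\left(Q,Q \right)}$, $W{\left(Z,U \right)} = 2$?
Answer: $1$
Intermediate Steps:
$w{\left(Q \right)} = 3 - Q$ ($w{\left(Q \right)} = 5 - \left(Q + 2\right) = 5 - \left(2 + Q\right) = 3 - Q$)
$\frac{1}{q{\left(w{\left(2 \right)} \right)}} = \frac{1}{3 - 2} = 1^{-1} = 1$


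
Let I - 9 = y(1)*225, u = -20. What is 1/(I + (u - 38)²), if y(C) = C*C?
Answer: 1/3598 ≈ 0.00027793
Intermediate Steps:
y(C) = C²
I = 234 (I = 9 + 1²*225 = 9 + 1*225 = 9 + 225 = 234)
1/(I + (u - 38)²) = 1/(234 + (-20 - 38)²) = 1/(234 + (-58)²) = 1/(234 + 3364) = 1/3598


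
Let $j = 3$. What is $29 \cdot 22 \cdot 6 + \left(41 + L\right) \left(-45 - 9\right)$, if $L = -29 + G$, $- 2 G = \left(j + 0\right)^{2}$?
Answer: $3423$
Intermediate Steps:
$G = - \frac{9}{2}$ ($G = - \frac{\left(3 + 0\right)^{2}}{2} = - \frac{3^{2}}{2} = \left(- \frac{1}{2}\right) 9 = - \frac{9}{2} \approx -4.5$)
$L = - \frac{67}{2}$ ($L = -29 - \frac{9}{2} = - \frac{67}{2} \approx -33.5$)
$29 \cdot 22 \cdot 6 + \left(41 + L\right) \left(-45 - 9\right) = 29 \cdot 22 \cdot 6 + \left(41 - \frac{67}{2}\right) \left(-45 - 9\right) = 29 \cdot 132 + \frac{15}{2} \left(-54\right) = 3828 - 405 = 3423$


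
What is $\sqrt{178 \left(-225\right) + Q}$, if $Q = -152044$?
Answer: $i \sqrt{192094} \approx 438.29 i$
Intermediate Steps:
$\sqrt{178 \left(-225\right) + Q} = \sqrt{178 \left(-225\right) - 152044} = \sqrt{-40050 - 152044} = \sqrt{-192094} = i \sqrt{192094}$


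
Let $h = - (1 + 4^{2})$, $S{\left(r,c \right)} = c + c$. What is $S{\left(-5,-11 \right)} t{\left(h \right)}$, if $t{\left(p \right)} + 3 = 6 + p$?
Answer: $308$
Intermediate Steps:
$S{\left(r,c \right)} = 2 c$
$h = -17$ ($h = - (1 + 16) = \left(-1\right) 17 = -17$)
$t{\left(p \right)} = 3 + p$ ($t{\left(p \right)} = -3 + \left(6 + p\right) = 3 + p$)
$S{\left(-5,-11 \right)} t{\left(h \right)} = 2 \left(-11\right) \left(3 - 17\right) = \left(-22\right) \left(-14\right) = 308$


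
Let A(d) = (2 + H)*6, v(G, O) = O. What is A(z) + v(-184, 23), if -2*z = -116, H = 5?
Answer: 65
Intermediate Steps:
z = 58 (z = -1/2*(-116) = 58)
A(d) = 42 (A(d) = (2 + 5)*6 = 7*6 = 42)
A(z) + v(-184, 23) = 42 + 23 = 65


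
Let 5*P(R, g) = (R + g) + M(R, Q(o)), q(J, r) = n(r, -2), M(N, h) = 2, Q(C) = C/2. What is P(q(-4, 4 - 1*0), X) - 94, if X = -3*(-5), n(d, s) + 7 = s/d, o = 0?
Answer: -921/10 ≈ -92.100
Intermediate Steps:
Q(C) = C/2 (Q(C) = C*(½) = C/2)
n(d, s) = -7 + s/d
X = 15
q(J, r) = -7 - 2/r
P(R, g) = ⅖ + R/5 + g/5 (P(R, g) = ((R + g) + 2)/5 = (2 + R + g)/5 = ⅖ + R/5 + g/5)
P(q(-4, 4 - 1*0), X) - 94 = (⅖ + (-7 - 2/(4 - 1*0))/5 + (⅕)*15) - 94 = (⅖ + (-7 - 2/(4 + 0))/5 + 3) - 94 = (⅖ + (-7 - 2/4)/5 + 3) - 94 = (⅖ + (-7 - 2*¼)/5 + 3) - 94 = (⅖ + (-7 - ½)/5 + 3) - 94 = (⅖ + (⅕)*(-15/2) + 3) - 94 = (⅖ - 3/2 + 3) - 94 = 19/10 - 94 = -921/10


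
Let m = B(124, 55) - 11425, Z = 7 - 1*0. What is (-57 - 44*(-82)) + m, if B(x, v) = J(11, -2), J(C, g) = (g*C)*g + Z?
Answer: -7823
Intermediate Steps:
Z = 7 (Z = 7 + 0 = 7)
J(C, g) = 7 + C*g² (J(C, g) = (g*C)*g + 7 = (C*g)*g + 7 = C*g² + 7 = 7 + C*g²)
B(x, v) = 51 (B(x, v) = 7 + 11*(-2)² = 7 + 11*4 = 7 + 44 = 51)
m = -11374 (m = 51 - 11425 = -11374)
(-57 - 44*(-82)) + m = (-57 - 44*(-82)) - 11374 = (-57 + 3608) - 11374 = 3551 - 11374 = -7823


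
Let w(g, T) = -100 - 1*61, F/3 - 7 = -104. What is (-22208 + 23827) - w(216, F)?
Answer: 1780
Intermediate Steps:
F = -291 (F = 21 + 3*(-104) = 21 - 312 = -291)
w(g, T) = -161 (w(g, T) = -100 - 61 = -161)
(-22208 + 23827) - w(216, F) = (-22208 + 23827) - 1*(-161) = 1619 + 161 = 1780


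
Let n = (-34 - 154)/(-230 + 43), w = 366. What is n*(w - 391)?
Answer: -4700/187 ≈ -25.134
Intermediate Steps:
n = 188/187 (n = -188/(-187) = -188*(-1/187) = 188/187 ≈ 1.0053)
n*(w - 391) = 188*(366 - 391)/187 = (188/187)*(-25) = -4700/187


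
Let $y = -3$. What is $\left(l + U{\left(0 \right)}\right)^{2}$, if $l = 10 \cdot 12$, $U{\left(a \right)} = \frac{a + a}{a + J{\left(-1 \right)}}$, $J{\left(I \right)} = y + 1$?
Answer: $14400$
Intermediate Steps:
$J{\left(I \right)} = -2$ ($J{\left(I \right)} = -3 + 1 = -2$)
$U{\left(a \right)} = \frac{2 a}{-2 + a}$ ($U{\left(a \right)} = \frac{a + a}{a - 2} = \frac{2 a}{-2 + a}$)
$l = 120$
$\left(l + U{\left(0 \right)}\right)^{2} = \left(120 + 2 \cdot 0 \frac{1}{-2 + 0}\right)^{2} = \left(120 + 2 \cdot 0 \frac{1}{-2}\right)^{2} = \left(120 + 2 \cdot 0 \left(- \frac{1}{2}\right)\right)^{2} = \left(120 + 0\right)^{2} = 120^{2} = 14400$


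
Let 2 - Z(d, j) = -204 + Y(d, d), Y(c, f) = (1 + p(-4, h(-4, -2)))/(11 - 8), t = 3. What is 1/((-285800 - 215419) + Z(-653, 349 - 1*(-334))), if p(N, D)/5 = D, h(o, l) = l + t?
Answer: -1/501015 ≈ -1.9959e-6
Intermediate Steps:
h(o, l) = 3 + l (h(o, l) = l + 3 = 3 + l)
p(N, D) = 5*D
Y(c, f) = 2 (Y(c, f) = (1 + 5*(3 - 2))/(11 - 8) = (1 + 5*1)/3 = (1 + 5)*(1/3) = 6*(1/3) = 2)
Z(d, j) = 204 (Z(d, j) = 2 - (-204 + 2) = 2 - 1*(-202) = 2 + 202 = 204)
1/((-285800 - 215419) + Z(-653, 349 - 1*(-334))) = 1/((-285800 - 215419) + 204) = 1/(-501219 + 204) = 1/(-501015) = -1/501015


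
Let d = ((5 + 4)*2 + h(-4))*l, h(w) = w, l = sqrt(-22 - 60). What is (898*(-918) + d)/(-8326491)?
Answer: 274788/2775497 - 14*I*sqrt(82)/8326491 ≈ 0.099005 - 1.5226e-5*I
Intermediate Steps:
l = I*sqrt(82) (l = sqrt(-82) = I*sqrt(82) ≈ 9.0554*I)
d = 14*I*sqrt(82) (d = ((5 + 4)*2 - 4)*(I*sqrt(82)) = (9*2 - 4)*(I*sqrt(82)) = (18 - 4)*(I*sqrt(82)) = 14*(I*sqrt(82)) = 14*I*sqrt(82) ≈ 126.78*I)
(898*(-918) + d)/(-8326491) = (898*(-918) + 14*I*sqrt(82))/(-8326491) = (-824364 + 14*I*sqrt(82))*(-1/8326491) = 274788/2775497 - 14*I*sqrt(82)/8326491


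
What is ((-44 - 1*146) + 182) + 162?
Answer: 154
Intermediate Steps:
((-44 - 1*146) + 182) + 162 = ((-44 - 146) + 182) + 162 = (-190 + 182) + 162 = -8 + 162 = 154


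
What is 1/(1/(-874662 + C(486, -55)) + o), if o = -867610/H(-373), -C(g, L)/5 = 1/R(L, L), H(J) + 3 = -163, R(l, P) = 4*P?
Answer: 3194265541/16695040514583 ≈ 0.00019133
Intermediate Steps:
H(J) = -166 (H(J) = -3 - 163 = -166)
C(g, L) = -5/(4*L) (C(g, L) = -5*1/(4*L) = -5/(4*L))
o = 433805/83 (o = -867610/(-166) = -867610*(-1/166) = 433805/83 ≈ 5226.6)
1/(1/(-874662 + C(486, -55)) + o) = 1/(1/(-874662 - 5/4/(-55)) + 433805/83) = 1/(1/(-874662 - 5/4*(-1/55)) + 433805/83) = 1/(1/(-874662 + 1/44) + 433805/83) = 1/(1/(-38485127/44) + 433805/83) = 1/(-44/38485127 + 433805/83) = 1/(16695040514583/3194265541) = 3194265541/16695040514583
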